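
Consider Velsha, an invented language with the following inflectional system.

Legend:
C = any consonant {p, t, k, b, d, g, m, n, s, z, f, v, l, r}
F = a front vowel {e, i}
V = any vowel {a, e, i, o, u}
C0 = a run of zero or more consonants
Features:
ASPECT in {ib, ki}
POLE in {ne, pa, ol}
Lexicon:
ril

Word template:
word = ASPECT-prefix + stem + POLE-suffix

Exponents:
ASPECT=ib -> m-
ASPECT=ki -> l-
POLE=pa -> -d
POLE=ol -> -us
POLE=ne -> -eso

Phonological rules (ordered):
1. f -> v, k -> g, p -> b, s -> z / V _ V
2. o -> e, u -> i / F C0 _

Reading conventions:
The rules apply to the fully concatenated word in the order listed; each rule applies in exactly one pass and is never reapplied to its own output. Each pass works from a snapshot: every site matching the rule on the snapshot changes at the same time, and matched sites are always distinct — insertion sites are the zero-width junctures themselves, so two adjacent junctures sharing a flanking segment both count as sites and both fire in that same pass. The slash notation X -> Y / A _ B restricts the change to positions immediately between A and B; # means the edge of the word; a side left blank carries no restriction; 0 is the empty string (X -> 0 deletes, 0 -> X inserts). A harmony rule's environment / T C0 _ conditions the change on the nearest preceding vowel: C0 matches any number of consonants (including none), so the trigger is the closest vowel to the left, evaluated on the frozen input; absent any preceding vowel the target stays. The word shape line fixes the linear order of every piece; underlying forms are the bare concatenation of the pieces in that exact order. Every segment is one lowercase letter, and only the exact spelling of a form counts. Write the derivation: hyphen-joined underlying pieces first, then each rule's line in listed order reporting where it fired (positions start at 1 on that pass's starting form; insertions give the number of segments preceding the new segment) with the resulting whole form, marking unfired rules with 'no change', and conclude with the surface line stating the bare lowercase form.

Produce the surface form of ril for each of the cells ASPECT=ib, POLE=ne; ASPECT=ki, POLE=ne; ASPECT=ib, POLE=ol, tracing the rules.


cell ASPECT=ib, POLE=ne:
underlying: m-ril-eso
1. f -> v, k -> g, p -> b, s -> z / V _ V: fires at position(s) 6: mrilezo
2. o -> e, u -> i / F C0 _: fires at position(s) 7: mrileze
surface: mrileze

cell ASPECT=ki, POLE=ne:
underlying: l-ril-eso
1. f -> v, k -> g, p -> b, s -> z / V _ V: fires at position(s) 6: lrilezo
2. o -> e, u -> i / F C0 _: fires at position(s) 7: lrileze
surface: lrileze

cell ASPECT=ib, POLE=ol:
underlying: m-ril-us
1. f -> v, k -> g, p -> b, s -> z / V _ V: no change
2. o -> e, u -> i / F C0 _: fires at position(s) 5: mrilis
surface: mrilis


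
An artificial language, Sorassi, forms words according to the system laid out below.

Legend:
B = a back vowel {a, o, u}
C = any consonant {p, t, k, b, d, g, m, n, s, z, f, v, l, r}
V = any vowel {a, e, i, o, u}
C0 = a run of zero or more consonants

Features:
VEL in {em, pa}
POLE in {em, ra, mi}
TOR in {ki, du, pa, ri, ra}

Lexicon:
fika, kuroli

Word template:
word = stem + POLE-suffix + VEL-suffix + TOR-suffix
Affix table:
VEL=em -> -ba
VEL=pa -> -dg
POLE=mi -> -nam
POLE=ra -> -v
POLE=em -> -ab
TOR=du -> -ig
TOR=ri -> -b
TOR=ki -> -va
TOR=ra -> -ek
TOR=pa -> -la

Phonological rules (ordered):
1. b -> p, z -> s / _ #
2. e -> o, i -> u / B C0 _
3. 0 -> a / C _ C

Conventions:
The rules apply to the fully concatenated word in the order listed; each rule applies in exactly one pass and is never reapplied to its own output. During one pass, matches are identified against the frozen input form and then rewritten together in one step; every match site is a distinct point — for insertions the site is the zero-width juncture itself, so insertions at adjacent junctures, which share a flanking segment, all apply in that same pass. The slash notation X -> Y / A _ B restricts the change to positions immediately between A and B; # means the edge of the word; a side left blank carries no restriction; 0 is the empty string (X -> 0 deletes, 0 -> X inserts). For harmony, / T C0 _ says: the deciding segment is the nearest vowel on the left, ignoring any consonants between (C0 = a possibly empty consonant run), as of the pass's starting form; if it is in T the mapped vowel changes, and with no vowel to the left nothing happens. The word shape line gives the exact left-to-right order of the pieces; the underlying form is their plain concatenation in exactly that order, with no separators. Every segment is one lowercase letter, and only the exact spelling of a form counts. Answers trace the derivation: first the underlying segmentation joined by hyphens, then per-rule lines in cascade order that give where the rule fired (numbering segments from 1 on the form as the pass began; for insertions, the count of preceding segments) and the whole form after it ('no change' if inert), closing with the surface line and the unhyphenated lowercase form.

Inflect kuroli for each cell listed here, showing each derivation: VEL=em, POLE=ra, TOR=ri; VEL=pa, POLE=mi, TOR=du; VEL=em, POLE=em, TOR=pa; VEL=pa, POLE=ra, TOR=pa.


cell VEL=em, POLE=ra, TOR=ri:
underlying: kuroli-v-ba-b
1. b -> p, z -> s / _ #: fires at position(s) 10: kurolivbap
2. e -> o, i -> u / B C0 _: fires at position(s) 6: kuroluvbap
3. 0 -> a / C _ C: inserts after position(s) 7: kuroluvabap
surface: kuroluvabap

cell VEL=pa, POLE=mi, TOR=du:
underlying: kuroli-nam-dg-ig
1. b -> p, z -> s / _ #: no change
2. e -> o, i -> u / B C0 _: fires at position(s) 6, 12: kurolunamdgug
3. 0 -> a / C _ C: inserts after position(s) 9, 10: kurolunamadagug
surface: kurolunamadagug

cell VEL=em, POLE=em, TOR=pa:
underlying: kuroli-ab-ba-la
1. b -> p, z -> s / _ #: no change
2. e -> o, i -> u / B C0 _: fires at position(s) 6: kuroluabbala
3. 0 -> a / C _ C: inserts after position(s) 8: kuroluababala
surface: kuroluababala

cell VEL=pa, POLE=ra, TOR=pa:
underlying: kuroli-v-dg-la
1. b -> p, z -> s / _ #: no change
2. e -> o, i -> u / B C0 _: fires at position(s) 6: kuroluvdgla
3. 0 -> a / C _ C: inserts after position(s) 7, 8, 9: kuroluvadagala
surface: kuroluvadagala


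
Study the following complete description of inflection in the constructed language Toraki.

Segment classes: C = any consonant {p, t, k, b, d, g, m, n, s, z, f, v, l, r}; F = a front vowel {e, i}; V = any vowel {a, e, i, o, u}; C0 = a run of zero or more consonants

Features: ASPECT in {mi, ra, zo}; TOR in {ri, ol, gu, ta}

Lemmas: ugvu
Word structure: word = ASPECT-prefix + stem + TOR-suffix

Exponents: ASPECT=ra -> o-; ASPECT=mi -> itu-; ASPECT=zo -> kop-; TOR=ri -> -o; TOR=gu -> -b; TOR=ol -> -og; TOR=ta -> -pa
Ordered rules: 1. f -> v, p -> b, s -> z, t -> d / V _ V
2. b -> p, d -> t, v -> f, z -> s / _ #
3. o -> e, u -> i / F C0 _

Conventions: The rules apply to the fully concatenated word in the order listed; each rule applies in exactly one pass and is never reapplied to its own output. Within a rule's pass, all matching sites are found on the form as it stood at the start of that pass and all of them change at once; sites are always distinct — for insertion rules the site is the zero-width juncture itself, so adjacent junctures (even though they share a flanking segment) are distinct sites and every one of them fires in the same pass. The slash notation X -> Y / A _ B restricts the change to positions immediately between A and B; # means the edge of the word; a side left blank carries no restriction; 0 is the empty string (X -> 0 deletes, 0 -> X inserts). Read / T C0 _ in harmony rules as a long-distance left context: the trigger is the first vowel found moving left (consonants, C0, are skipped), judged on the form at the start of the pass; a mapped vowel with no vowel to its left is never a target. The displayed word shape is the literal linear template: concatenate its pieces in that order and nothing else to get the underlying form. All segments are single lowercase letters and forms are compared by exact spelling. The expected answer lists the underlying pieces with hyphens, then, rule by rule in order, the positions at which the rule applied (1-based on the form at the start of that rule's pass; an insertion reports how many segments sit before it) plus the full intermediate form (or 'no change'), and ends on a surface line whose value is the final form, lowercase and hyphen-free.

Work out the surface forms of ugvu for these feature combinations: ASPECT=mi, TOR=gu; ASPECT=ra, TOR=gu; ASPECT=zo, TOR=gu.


cell ASPECT=mi, TOR=gu:
underlying: itu-ugvu-b
1. f -> v, p -> b, s -> z, t -> d / V _ V: fires at position(s) 2: iduugvub
2. b -> p, d -> t, v -> f, z -> s / _ #: fires at position(s) 8: iduugvup
3. o -> e, u -> i / F C0 _: fires at position(s) 3: idiugvup
surface: idiugvup

cell ASPECT=ra, TOR=gu:
underlying: o-ugvu-b
1. f -> v, p -> b, s -> z, t -> d / V _ V: no change
2. b -> p, d -> t, v -> f, z -> s / _ #: fires at position(s) 6: ougvup
3. o -> e, u -> i / F C0 _: no change
surface: ougvup

cell ASPECT=zo, TOR=gu:
underlying: kop-ugvu-b
1. f -> v, p -> b, s -> z, t -> d / V _ V: fires at position(s) 3: kobugvub
2. b -> p, d -> t, v -> f, z -> s / _ #: fires at position(s) 8: kobugvup
3. o -> e, u -> i / F C0 _: no change
surface: kobugvup


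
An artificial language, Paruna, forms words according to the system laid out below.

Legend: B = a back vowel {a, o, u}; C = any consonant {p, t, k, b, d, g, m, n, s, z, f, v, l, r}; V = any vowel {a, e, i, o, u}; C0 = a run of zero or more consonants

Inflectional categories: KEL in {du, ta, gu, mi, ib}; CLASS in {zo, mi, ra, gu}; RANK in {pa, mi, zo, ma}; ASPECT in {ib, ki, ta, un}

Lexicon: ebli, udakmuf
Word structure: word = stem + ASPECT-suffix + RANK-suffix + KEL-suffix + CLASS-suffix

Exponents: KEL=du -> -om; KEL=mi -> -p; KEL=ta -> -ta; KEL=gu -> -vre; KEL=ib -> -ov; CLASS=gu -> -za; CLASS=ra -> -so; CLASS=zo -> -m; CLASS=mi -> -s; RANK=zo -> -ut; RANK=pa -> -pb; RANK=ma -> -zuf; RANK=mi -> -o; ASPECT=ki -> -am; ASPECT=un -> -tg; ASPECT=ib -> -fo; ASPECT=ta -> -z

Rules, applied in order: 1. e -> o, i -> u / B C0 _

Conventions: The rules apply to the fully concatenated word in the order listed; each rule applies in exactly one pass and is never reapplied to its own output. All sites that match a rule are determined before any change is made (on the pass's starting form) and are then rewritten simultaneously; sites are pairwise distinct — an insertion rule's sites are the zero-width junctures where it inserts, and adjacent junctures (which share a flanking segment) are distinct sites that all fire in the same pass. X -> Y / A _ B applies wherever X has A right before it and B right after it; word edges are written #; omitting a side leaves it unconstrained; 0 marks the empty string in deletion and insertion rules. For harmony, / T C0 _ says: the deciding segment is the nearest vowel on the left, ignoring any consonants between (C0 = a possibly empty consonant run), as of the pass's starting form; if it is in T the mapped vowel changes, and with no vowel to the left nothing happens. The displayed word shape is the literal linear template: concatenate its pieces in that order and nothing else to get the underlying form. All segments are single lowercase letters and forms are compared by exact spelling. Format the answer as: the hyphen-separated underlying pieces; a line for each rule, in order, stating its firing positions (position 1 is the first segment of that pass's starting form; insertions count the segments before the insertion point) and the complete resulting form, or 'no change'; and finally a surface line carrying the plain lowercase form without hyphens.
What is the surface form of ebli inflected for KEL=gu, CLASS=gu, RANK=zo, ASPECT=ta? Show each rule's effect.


underlying: ebli-z-ut-vre-za
1. e -> o, i -> u / B C0 _: fires at position(s) 10: eblizutvroza
surface: eblizutvroza


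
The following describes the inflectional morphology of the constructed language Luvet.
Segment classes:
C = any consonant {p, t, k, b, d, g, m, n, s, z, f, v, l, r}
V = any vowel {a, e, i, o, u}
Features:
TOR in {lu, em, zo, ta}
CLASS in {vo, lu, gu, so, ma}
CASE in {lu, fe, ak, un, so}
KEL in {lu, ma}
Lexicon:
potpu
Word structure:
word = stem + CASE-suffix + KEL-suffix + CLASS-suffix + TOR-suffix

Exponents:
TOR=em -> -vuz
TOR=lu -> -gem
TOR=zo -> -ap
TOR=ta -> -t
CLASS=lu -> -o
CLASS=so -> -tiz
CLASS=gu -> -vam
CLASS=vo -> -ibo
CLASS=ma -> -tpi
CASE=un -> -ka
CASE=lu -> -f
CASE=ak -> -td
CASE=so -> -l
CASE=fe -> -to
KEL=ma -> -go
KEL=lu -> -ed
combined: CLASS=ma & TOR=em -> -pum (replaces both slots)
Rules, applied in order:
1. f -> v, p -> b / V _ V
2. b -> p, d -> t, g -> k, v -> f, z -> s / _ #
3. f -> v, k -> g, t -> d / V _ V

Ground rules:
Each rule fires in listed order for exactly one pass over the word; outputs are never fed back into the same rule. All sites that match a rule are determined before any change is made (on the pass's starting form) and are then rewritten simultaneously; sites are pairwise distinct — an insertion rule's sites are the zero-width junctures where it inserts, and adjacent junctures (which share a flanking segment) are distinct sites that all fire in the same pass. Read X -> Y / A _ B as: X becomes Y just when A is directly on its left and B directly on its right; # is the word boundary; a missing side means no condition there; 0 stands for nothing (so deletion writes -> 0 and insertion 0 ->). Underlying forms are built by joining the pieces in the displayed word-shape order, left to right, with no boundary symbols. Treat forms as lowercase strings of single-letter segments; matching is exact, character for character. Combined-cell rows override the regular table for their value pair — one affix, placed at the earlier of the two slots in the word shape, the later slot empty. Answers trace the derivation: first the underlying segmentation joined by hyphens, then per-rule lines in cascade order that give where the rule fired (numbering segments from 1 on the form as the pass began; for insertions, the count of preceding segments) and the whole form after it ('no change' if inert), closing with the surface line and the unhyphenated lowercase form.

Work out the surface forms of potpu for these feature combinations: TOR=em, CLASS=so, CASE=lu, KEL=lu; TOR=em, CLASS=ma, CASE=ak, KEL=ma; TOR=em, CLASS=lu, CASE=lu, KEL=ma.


cell TOR=em, CLASS=so, CASE=lu, KEL=lu:
underlying: potpu-f-ed-tiz-vuz
1. f -> v, p -> b / V _ V: fires at position(s) 6: potpuvedtizvuz
2. b -> p, d -> t, g -> k, v -> f, z -> s / _ #: fires at position(s) 14: potpuvedtizvus
3. f -> v, k -> g, t -> d / V _ V: no change
surface: potpuvedtizvus

cell TOR=em, CLASS=ma, CASE=ak, KEL=ma:
underlying: potpu-td-go-pum
1. f -> v, p -> b / V _ V: fires at position(s) 10: potputdgobum
2. b -> p, d -> t, g -> k, v -> f, z -> s / _ #: no change
3. f -> v, k -> g, t -> d / V _ V: no change
surface: potputdgobum

cell TOR=em, CLASS=lu, CASE=lu, KEL=ma:
underlying: potpu-f-go-o-vuz
1. f -> v, p -> b / V _ V: no change
2. b -> p, d -> t, g -> k, v -> f, z -> s / _ #: fires at position(s) 12: potpufgoovus
3. f -> v, k -> g, t -> d / V _ V: no change
surface: potpufgoovus


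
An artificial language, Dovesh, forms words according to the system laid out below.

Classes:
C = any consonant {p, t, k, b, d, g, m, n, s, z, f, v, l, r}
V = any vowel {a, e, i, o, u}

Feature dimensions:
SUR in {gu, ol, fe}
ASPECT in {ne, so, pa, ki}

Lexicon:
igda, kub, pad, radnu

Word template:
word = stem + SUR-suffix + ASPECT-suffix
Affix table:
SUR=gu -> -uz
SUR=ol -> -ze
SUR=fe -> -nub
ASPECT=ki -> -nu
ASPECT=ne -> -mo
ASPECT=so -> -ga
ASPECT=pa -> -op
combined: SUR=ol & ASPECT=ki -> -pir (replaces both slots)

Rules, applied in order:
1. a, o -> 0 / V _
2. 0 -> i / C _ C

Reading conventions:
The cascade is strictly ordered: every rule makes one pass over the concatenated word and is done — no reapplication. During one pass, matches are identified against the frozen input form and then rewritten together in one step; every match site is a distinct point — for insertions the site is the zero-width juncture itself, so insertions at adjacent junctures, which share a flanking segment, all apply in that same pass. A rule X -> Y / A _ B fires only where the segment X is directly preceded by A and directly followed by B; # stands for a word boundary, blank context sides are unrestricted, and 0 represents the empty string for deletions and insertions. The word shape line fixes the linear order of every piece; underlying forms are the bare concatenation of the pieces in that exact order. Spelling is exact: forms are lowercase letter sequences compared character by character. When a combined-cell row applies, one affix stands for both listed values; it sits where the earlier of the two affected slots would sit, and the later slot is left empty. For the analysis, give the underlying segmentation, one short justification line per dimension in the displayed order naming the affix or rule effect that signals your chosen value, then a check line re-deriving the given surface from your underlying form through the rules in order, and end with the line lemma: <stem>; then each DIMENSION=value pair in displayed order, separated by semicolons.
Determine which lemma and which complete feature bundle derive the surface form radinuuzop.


underlying: radnu-uz-op
SUR=gu - signalled by the affix -uz
ASPECT=pa - signalled by the affix -op
check: radnuuzop -> radnuuzop -> radinuuzop
lemma: radnu; SUR=gu; ASPECT=pa


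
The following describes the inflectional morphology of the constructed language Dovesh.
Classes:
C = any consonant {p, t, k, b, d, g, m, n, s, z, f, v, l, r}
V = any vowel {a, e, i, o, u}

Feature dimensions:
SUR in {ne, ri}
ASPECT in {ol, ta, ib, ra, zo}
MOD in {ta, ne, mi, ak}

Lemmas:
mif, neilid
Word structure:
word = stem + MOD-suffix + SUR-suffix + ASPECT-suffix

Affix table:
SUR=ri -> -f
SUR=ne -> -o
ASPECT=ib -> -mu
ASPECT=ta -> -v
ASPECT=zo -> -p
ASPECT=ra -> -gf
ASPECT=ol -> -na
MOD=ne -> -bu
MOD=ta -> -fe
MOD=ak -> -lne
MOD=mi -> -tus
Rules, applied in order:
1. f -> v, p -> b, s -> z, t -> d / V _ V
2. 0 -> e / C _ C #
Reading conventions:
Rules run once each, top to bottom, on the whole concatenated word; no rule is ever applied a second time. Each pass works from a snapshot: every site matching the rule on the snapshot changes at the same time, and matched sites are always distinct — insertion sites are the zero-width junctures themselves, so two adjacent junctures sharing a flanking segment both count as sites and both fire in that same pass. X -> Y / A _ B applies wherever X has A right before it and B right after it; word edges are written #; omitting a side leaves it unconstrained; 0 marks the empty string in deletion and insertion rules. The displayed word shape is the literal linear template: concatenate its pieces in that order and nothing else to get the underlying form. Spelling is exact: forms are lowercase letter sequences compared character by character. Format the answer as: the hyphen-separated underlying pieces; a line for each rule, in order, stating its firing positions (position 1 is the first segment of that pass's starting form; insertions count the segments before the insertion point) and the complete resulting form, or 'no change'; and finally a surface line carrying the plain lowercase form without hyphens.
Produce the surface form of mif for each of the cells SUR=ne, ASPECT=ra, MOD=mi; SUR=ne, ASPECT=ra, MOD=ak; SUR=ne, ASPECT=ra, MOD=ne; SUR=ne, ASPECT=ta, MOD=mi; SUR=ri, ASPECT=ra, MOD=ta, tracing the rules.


cell SUR=ne, ASPECT=ra, MOD=mi:
underlying: mif-tus-o-gf
1. f -> v, p -> b, s -> z, t -> d / V _ V: fires at position(s) 6: miftuzogf
2. 0 -> e / C _ C #: inserts after position(s) 8: miftuzogef
surface: miftuzogef

cell SUR=ne, ASPECT=ra, MOD=ak:
underlying: mif-lne-o-gf
1. f -> v, p -> b, s -> z, t -> d / V _ V: no change
2. 0 -> e / C _ C #: inserts after position(s) 8: miflneogef
surface: miflneogef

cell SUR=ne, ASPECT=ra, MOD=ne:
underlying: mif-bu-o-gf
1. f -> v, p -> b, s -> z, t -> d / V _ V: no change
2. 0 -> e / C _ C #: inserts after position(s) 7: mifbuogef
surface: mifbuogef

cell SUR=ne, ASPECT=ta, MOD=mi:
underlying: mif-tus-o-v
1. f -> v, p -> b, s -> z, t -> d / V _ V: fires at position(s) 6: miftuzov
2. 0 -> e / C _ C #: no change
surface: miftuzov

cell SUR=ri, ASPECT=ra, MOD=ta:
underlying: mif-fe-f-gf
1. f -> v, p -> b, s -> z, t -> d / V _ V: no change
2. 0 -> e / C _ C #: inserts after position(s) 7: miffefgef
surface: miffefgef


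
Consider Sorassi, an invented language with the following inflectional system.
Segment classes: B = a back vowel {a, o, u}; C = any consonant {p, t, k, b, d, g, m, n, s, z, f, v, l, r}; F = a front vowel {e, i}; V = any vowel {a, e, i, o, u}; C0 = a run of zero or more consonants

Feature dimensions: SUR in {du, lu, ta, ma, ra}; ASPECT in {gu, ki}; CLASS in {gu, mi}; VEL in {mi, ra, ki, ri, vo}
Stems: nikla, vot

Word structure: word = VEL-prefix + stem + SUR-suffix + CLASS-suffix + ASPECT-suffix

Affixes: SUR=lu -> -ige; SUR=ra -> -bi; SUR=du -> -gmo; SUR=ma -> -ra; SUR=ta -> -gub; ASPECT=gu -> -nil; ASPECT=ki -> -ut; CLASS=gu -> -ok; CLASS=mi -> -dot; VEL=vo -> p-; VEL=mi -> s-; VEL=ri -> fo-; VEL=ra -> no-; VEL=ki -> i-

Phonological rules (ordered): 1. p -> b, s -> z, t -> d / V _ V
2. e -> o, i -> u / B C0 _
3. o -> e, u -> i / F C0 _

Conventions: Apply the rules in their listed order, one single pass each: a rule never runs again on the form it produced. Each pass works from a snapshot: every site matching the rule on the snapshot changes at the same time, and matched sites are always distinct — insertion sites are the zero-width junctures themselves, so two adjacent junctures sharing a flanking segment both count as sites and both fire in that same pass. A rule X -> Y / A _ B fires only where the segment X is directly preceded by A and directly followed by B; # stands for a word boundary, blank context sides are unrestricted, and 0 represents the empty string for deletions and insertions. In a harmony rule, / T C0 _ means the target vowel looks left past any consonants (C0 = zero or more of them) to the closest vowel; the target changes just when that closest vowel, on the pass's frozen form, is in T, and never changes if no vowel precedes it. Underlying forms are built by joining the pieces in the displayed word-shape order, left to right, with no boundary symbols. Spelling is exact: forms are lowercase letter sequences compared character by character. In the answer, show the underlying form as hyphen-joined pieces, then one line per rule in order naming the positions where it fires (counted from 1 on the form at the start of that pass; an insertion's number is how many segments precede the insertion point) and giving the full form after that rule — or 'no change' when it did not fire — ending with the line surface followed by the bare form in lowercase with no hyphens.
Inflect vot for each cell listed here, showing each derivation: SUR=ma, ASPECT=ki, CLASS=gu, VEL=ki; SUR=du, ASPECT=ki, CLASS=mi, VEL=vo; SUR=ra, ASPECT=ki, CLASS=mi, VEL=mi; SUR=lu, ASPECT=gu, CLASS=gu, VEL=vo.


cell SUR=ma, ASPECT=ki, CLASS=gu, VEL=ki:
underlying: i-vot-ra-ok-ut
1. p -> b, s -> z, t -> d / V _ V: no change
2. e -> o, i -> u / B C0 _: no change
3. o -> e, u -> i / F C0 _: fires at position(s) 3: ivetraokut
surface: ivetraokut

cell SUR=du, ASPECT=ki, CLASS=mi, VEL=vo:
underlying: p-vot-gmo-dot-ut
1. p -> b, s -> z, t -> d / V _ V: fires at position(s) 10: pvotgmododut
2. e -> o, i -> u / B C0 _: no change
3. o -> e, u -> i / F C0 _: no change
surface: pvotgmododut

cell SUR=ra, ASPECT=ki, CLASS=mi, VEL=mi:
underlying: s-vot-bi-dot-ut
1. p -> b, s -> z, t -> d / V _ V: fires at position(s) 9: svotbidodut
2. e -> o, i -> u / B C0 _: fires at position(s) 6: svotbudodut
3. o -> e, u -> i / F C0 _: no change
surface: svotbudodut

cell SUR=lu, ASPECT=gu, CLASS=gu, VEL=vo:
underlying: p-vot-ige-ok-nil
1. p -> b, s -> z, t -> d / V _ V: fires at position(s) 4: pvodigeoknil
2. e -> o, i -> u / B C0 _: fires at position(s) 5, 11: pvodugeoknul
3. o -> e, u -> i / F C0 _: fires at position(s) 8: pvodugeeknul
surface: pvodugeeknul


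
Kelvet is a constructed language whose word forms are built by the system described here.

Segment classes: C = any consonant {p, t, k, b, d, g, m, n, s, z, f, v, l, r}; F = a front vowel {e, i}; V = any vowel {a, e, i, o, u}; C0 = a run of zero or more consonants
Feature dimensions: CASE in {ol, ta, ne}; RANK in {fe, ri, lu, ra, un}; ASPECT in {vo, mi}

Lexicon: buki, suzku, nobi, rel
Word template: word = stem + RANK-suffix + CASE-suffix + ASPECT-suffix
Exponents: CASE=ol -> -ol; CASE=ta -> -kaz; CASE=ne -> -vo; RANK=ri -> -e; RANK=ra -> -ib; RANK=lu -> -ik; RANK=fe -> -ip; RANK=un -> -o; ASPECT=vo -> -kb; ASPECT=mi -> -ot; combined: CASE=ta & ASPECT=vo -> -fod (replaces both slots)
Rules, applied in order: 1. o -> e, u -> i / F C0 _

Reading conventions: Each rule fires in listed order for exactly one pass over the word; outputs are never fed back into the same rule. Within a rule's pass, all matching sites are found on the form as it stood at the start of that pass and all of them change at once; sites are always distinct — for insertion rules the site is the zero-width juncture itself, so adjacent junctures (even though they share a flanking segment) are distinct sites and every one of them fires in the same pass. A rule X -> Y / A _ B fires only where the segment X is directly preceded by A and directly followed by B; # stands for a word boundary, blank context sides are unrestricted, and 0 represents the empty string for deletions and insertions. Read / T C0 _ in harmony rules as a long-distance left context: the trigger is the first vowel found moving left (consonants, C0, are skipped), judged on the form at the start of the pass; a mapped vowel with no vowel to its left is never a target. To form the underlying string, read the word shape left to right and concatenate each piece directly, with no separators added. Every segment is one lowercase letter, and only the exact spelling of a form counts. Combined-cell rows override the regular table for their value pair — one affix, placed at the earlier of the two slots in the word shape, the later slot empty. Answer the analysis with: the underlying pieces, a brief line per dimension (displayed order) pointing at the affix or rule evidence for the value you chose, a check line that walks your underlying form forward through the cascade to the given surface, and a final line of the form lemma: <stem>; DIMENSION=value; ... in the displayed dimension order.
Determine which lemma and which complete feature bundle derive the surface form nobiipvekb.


underlying: nobi-ip-vo-kb
CASE=ne - signalled by the affix -vo
RANK=fe - signalled by the affix -ip
ASPECT=vo - signalled by the affix -kb
check: nobiipvokb -> nobiipvekb
lemma: nobi; CASE=ne; RANK=fe; ASPECT=vo


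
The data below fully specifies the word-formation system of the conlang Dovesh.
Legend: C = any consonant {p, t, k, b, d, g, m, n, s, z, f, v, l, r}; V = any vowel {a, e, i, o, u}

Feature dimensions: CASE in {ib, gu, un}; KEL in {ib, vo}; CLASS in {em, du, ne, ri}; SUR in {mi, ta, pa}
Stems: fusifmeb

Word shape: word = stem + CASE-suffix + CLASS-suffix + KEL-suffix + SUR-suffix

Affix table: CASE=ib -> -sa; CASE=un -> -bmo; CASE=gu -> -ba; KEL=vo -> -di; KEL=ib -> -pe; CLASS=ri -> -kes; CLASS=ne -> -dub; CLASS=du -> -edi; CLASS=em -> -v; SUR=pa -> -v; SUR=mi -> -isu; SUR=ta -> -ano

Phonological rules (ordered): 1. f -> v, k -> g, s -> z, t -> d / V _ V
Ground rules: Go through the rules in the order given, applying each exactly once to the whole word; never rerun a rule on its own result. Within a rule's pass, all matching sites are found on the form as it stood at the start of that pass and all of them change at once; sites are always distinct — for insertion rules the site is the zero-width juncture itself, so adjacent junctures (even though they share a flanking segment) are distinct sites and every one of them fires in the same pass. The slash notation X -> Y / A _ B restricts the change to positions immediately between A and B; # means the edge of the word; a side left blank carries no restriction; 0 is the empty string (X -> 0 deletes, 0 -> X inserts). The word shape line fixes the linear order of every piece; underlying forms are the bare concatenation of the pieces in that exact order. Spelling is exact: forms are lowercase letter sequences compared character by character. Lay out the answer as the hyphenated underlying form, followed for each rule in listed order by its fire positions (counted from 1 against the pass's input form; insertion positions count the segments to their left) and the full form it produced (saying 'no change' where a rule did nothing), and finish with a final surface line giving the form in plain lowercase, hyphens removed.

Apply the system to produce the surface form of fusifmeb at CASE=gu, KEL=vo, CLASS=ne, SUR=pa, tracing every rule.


underlying: fusifmeb-ba-dub-di-v
1. f -> v, k -> g, s -> z, t -> d / V _ V: fires at position(s) 3: fuzifmebbadubdiv
surface: fuzifmebbadubdiv


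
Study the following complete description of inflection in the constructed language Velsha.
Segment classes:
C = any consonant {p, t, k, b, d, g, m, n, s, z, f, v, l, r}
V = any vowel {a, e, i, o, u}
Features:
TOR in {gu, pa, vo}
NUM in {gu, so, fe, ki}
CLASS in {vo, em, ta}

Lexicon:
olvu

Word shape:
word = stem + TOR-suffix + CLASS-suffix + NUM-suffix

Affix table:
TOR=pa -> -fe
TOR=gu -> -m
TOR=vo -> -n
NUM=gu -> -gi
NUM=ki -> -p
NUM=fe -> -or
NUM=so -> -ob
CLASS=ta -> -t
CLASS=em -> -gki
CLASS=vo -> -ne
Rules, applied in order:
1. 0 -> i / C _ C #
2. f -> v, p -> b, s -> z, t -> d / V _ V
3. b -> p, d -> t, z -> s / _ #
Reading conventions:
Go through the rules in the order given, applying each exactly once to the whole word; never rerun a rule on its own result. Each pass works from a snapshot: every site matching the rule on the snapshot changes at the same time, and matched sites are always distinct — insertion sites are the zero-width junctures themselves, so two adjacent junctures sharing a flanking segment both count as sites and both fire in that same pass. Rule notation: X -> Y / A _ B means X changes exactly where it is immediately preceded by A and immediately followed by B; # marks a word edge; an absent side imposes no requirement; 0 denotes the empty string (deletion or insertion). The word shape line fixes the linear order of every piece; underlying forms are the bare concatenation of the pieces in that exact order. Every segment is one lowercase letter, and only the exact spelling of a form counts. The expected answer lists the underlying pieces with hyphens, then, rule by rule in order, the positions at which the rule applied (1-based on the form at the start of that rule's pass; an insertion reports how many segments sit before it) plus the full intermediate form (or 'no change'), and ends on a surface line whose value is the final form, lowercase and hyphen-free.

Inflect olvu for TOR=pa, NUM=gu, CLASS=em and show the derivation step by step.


underlying: olvu-fe-gki-gi
1. 0 -> i / C _ C #: no change
2. f -> v, p -> b, s -> z, t -> d / V _ V: fires at position(s) 5: olvuvegkigi
3. b -> p, d -> t, z -> s / _ #: no change
surface: olvuvegkigi


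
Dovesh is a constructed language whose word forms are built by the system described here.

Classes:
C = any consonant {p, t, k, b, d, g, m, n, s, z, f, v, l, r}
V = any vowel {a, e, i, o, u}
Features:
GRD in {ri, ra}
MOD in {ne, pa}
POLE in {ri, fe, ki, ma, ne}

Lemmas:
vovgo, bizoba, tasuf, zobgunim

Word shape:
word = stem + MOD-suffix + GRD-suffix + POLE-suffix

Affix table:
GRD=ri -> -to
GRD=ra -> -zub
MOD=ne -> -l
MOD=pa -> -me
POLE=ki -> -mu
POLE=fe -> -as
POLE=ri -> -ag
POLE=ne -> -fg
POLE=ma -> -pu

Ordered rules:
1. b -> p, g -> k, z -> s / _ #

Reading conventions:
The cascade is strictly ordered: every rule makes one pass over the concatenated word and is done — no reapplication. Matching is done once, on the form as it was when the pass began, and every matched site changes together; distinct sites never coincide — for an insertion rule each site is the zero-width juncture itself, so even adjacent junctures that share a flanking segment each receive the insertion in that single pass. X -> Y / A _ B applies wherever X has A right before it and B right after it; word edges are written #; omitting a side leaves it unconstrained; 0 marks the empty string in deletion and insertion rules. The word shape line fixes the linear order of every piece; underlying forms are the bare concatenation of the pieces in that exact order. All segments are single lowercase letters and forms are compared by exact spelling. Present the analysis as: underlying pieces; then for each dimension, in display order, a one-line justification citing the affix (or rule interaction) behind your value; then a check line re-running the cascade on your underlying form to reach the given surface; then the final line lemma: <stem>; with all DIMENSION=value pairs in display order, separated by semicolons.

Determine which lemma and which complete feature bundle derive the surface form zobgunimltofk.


underlying: zobgunim-l-to-fg
GRD=ri - signalled by the affix -to
MOD=ne - signalled by the affix -l
POLE=ne - signalled by the affix -fg
check: zobgunimltofg -> zobgunimltofk
lemma: zobgunim; GRD=ri; MOD=ne; POLE=ne


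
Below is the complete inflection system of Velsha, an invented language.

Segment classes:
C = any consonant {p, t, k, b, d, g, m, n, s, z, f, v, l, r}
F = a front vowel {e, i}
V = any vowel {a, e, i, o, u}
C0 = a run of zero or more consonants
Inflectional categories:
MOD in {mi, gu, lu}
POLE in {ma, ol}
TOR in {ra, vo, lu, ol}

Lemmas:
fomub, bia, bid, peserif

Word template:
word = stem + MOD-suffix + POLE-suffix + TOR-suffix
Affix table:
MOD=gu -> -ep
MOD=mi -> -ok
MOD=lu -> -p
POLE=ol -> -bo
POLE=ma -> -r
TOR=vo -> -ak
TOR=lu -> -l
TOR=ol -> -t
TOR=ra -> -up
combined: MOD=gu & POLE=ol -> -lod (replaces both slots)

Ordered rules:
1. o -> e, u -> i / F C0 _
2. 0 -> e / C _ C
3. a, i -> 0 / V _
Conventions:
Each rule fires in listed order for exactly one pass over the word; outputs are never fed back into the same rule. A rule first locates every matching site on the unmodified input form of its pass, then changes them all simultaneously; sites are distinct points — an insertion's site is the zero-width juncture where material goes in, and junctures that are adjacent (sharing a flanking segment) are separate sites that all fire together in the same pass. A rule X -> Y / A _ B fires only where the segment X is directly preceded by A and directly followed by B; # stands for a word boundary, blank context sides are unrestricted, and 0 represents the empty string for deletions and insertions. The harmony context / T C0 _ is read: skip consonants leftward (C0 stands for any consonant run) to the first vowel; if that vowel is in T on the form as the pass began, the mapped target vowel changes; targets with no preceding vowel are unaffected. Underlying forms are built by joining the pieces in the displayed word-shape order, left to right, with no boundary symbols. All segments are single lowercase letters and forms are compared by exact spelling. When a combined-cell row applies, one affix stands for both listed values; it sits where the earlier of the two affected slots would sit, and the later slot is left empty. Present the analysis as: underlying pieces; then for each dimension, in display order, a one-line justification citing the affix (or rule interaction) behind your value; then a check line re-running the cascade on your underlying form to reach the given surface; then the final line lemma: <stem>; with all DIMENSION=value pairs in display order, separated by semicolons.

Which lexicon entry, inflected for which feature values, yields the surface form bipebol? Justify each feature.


underlying: bia-p-bo-l
MOD=lu - signalled by the affix -p
POLE=ol - signalled by the affix -bo
TOR=lu - signalled by the affix -l
check: biapbol -> biapbol -> biapebol -> bipebol
lemma: bia; MOD=lu; POLE=ol; TOR=lu


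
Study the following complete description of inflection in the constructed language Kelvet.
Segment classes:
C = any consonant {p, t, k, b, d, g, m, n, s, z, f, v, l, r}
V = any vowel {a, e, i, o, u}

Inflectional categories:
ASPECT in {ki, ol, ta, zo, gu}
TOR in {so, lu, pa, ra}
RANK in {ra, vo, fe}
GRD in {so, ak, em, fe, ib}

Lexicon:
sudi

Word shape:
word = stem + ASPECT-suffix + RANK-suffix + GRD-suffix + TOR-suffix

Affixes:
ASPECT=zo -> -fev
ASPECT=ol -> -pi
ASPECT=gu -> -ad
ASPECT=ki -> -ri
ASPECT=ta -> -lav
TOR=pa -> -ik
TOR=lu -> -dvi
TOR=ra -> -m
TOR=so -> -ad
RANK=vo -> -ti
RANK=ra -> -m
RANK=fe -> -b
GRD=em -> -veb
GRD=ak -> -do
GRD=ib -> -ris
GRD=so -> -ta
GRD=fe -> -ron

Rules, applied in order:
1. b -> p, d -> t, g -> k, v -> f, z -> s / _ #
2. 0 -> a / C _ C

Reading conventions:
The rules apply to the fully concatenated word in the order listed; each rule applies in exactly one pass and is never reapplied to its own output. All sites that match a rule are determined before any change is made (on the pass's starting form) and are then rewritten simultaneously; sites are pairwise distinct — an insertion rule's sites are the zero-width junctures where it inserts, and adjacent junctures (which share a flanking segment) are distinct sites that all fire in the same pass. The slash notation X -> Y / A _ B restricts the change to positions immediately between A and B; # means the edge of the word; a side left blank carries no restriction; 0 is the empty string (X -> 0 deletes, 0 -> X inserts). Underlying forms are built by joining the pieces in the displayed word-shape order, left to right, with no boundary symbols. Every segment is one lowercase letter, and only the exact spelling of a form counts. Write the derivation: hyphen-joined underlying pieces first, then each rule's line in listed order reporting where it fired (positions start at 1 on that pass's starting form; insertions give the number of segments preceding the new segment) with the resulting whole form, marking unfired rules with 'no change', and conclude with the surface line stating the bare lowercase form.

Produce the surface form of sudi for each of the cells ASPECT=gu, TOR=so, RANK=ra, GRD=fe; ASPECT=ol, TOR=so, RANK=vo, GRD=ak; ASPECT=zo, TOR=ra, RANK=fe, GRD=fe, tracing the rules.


cell ASPECT=gu, TOR=so, RANK=ra, GRD=fe:
underlying: sudi-ad-m-ron-ad
1. b -> p, d -> t, g -> k, v -> f, z -> s / _ #: fires at position(s) 12: sudiadmronat
2. 0 -> a / C _ C: inserts after position(s) 6, 7: sudiadamaronat
surface: sudiadamaronat

cell ASPECT=ol, TOR=so, RANK=vo, GRD=ak:
underlying: sudi-pi-ti-do-ad
1. b -> p, d -> t, g -> k, v -> f, z -> s / _ #: fires at position(s) 12: sudipitidoat
2. 0 -> a / C _ C: no change
surface: sudipitidoat

cell ASPECT=zo, TOR=ra, RANK=fe, GRD=fe:
underlying: sudi-fev-b-ron-m
1. b -> p, d -> t, g -> k, v -> f, z -> s / _ #: no change
2. 0 -> a / C _ C: inserts after position(s) 7, 8, 11: sudifevabaronam
surface: sudifevabaronam


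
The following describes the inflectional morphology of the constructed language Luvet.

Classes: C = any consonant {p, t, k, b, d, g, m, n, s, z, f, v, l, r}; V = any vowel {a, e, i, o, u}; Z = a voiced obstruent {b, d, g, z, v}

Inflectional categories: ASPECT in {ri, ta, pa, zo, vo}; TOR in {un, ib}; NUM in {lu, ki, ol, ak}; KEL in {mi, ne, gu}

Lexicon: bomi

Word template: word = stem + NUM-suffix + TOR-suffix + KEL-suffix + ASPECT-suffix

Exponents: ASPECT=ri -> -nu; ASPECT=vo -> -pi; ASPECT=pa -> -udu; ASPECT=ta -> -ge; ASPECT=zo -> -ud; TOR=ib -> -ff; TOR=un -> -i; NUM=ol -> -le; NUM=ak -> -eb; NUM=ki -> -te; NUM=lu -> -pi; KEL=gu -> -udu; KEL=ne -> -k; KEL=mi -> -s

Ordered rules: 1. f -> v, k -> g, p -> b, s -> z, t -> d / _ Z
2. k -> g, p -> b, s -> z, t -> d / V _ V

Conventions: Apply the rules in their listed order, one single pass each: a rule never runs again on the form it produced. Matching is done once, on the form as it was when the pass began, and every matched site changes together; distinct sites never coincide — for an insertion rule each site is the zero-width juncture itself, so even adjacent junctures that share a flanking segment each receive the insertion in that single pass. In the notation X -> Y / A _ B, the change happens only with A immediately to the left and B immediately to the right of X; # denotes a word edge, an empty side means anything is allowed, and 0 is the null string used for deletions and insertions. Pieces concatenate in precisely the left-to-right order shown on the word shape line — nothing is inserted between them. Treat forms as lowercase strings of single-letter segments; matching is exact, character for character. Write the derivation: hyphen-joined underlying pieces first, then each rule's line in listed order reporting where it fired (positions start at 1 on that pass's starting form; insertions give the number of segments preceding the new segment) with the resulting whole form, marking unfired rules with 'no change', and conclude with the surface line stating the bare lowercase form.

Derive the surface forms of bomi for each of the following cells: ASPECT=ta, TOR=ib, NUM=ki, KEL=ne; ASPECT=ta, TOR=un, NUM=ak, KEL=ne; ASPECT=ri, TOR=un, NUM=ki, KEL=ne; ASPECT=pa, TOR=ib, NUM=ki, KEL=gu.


cell ASPECT=ta, TOR=ib, NUM=ki, KEL=ne:
underlying: bomi-te-ff-k-ge
1. f -> v, k -> g, p -> b, s -> z, t -> d / _ Z: fires at position(s) 9: bomiteffgge
2. k -> g, p -> b, s -> z, t -> d / V _ V: fires at position(s) 5: bomideffgge
surface: bomideffgge

cell ASPECT=ta, TOR=un, NUM=ak, KEL=ne:
underlying: bomi-eb-i-k-ge
1. f -> v, k -> g, p -> b, s -> z, t -> d / _ Z: fires at position(s) 8: bomiebigge
2. k -> g, p -> b, s -> z, t -> d / V _ V: no change
surface: bomiebigge

cell ASPECT=ri, TOR=un, NUM=ki, KEL=ne:
underlying: bomi-te-i-k-nu
1. f -> v, k -> g, p -> b, s -> z, t -> d / _ Z: no change
2. k -> g, p -> b, s -> z, t -> d / V _ V: fires at position(s) 5: bomideiknu
surface: bomideiknu

cell ASPECT=pa, TOR=ib, NUM=ki, KEL=gu:
underlying: bomi-te-ff-udu-udu
1. f -> v, k -> g, p -> b, s -> z, t -> d / _ Z: no change
2. k -> g, p -> b, s -> z, t -> d / V _ V: fires at position(s) 5: bomideffuduudu
surface: bomideffuduudu
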